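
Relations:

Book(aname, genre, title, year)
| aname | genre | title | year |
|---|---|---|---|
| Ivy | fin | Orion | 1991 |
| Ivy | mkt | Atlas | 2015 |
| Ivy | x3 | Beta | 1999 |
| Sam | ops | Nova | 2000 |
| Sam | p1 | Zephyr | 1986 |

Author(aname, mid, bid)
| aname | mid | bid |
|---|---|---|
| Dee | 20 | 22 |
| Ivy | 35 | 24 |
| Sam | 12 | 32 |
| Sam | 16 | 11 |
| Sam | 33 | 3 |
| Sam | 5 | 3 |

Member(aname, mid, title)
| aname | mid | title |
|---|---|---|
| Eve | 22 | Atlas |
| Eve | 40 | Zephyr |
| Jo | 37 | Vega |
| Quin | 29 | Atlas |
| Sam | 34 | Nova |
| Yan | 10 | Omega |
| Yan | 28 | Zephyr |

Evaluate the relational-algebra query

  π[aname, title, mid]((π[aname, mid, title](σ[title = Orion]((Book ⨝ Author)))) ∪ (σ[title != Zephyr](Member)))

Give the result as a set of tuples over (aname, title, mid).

{(Eve, Atlas, 22), (Ivy, Orion, 35), (Jo, Vega, 37), (Quin, Atlas, 29), (Sam, Nova, 34), (Yan, Omega, 10)}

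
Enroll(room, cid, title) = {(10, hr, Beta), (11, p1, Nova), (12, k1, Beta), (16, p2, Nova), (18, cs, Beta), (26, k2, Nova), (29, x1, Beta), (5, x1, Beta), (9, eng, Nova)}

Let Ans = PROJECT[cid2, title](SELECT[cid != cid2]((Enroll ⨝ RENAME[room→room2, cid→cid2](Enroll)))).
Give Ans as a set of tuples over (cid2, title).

ρ[room→room2, cid→cid2]: schema becomes (room2, cid2, title); tuples unchanged.
Enroll ⋈ RENAME[room→room2, cid→cid2](Enroll) (natural join on title): {(10, hr, Beta, 10, hr), (10, hr, Beta, 12, k1), (10, hr, Beta, 18, cs), (10, hr, Beta, 29, x1), (10, hr, Beta, 5, x1), (11, p1, Nova, 11, p1), (11, p1, Nova, 16, p2), (11, p1, Nova, 26, k2), (11, p1, Nova, 9, eng), (12, k1, Beta, 10, hr), (12, k1, Beta, 12, k1), (12, k1, Beta, 18, cs), (12, k1, Beta, 29, x1), (12, k1, Beta, 5, x1), (16, p2, Nova, 11, p1), (16, p2, Nova, 16, p2), (16, p2, Nova, 26, k2), (16, p2, Nova, 9, eng), (18, cs, Beta, 10, hr), (18, cs, Beta, 12, k1), (18, cs, Beta, 18, cs), (18, cs, Beta, 29, x1), (18, cs, Beta, 5, x1), (26, k2, Nova, 11, p1), (26, k2, Nova, 16, p2), (26, k2, Nova, 26, k2), (26, k2, Nova, 9, eng), (29, x1, Beta, 10, hr), (29, x1, Beta, 12, k1), (29, x1, Beta, 18, cs), (29, x1, Beta, 29, x1), (29, x1, Beta, 5, x1), (5, x1, Beta, 10, hr), (5, x1, Beta, 12, k1), (5, x1, Beta, 18, cs), (5, x1, Beta, 29, x1), (5, x1, Beta, 5, x1), (9, eng, Nova, 11, p1), (9, eng, Nova, 16, p2), (9, eng, Nova, 26, k2), (9, eng, Nova, 9, eng)}
σ[cid != cid2]: keep tuples satisfying cid != cid2 → {(10, hr, Beta, 12, k1), (10, hr, Beta, 18, cs), (10, hr, Beta, 29, x1), (10, hr, Beta, 5, x1), (11, p1, Nova, 16, p2), (11, p1, Nova, 26, k2), (11, p1, Nova, 9, eng), (12, k1, Beta, 10, hr), (12, k1, Beta, 18, cs), (12, k1, Beta, 29, x1), (12, k1, Beta, 5, x1), (16, p2, Nova, 11, p1), (16, p2, Nova, 26, k2), (16, p2, Nova, 9, eng), (18, cs, Beta, 10, hr), (18, cs, Beta, 12, k1), (18, cs, Beta, 29, x1), (18, cs, Beta, 5, x1), (26, k2, Nova, 11, p1), (26, k2, Nova, 16, p2), (26, k2, Nova, 9, eng), (29, x1, Beta, 10, hr), (29, x1, Beta, 12, k1), (29, x1, Beta, 18, cs), (5, x1, Beta, 10, hr), (5, x1, Beta, 12, k1), (5, x1, Beta, 18, cs), (9, eng, Nova, 11, p1), (9, eng, Nova, 16, p2), (9, eng, Nova, 26, k2)}
Projecting to cid2, title (22 duplicate(s) eliminated): {(cs, Beta), (eng, Nova), (hr, Beta), (k1, Beta), (k2, Nova), (p1, Nova), (p2, Nova), (x1, Beta)}

{(cs, Beta), (eng, Nova), (hr, Beta), (k1, Beta), (k2, Nova), (p1, Nova), (p2, Nova), (x1, Beta)}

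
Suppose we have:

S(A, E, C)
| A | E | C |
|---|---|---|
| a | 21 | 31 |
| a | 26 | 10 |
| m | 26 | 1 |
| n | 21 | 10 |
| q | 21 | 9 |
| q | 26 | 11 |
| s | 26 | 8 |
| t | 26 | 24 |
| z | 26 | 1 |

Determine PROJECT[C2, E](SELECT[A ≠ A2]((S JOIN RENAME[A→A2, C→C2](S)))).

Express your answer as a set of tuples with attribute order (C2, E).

{(1, 26), (10, 21), (10, 26), (11, 26), (24, 26), (31, 21), (8, 26), (9, 21)}

ρ[A→A2, C→C2]: schema becomes (A2, E, C2); tuples unchanged.
Joining S and RENAME[A→A2, C→C2](S) on E yields {(a, 21, 31, a, 31), (a, 21, 31, n, 10), (a, 21, 31, q, 9), (a, 26, 10, a, 10), (a, 26, 10, m, 1), (a, 26, 10, q, 11), (a, 26, 10, s, 8), (a, 26, 10, t, 24), (a, 26, 10, z, 1), (m, 26, 1, a, 10), (m, 26, 1, m, 1), (m, 26, 1, q, 11), (m, 26, 1, s, 8), (m, 26, 1, t, 24), (m, 26, 1, z, 1), (n, 21, 10, a, 31), (n, 21, 10, n, 10), (n, 21, 10, q, 9), (q, 21, 9, a, 31), (q, 21, 9, n, 10), (q, 21, 9, q, 9), (q, 26, 11, a, 10), (q, 26, 11, m, 1), (q, 26, 11, q, 11), (q, 26, 11, s, 8), (q, 26, 11, t, 24), (q, 26, 11, z, 1), (s, 26, 8, a, 10), (s, 26, 8, m, 1), (s, 26, 8, q, 11), (s, 26, 8, s, 8), (s, 26, 8, t, 24), (s, 26, 8, z, 1), (t, 26, 24, a, 10), (t, 26, 24, m, 1), (t, 26, 24, q, 11), (t, 26, 24, s, 8), (t, 26, 24, t, 24), (t, 26, 24, z, 1), (z, 26, 1, a, 10), (z, 26, 1, m, 1), (z, 26, 1, q, 11), (z, 26, 1, s, 8), (z, 26, 1, t, 24), (z, 26, 1, z, 1)}.
σ[A ≠ A2]: keep tuples satisfying A ≠ A2 → {(a, 21, 31, n, 10), (a, 21, 31, q, 9), (a, 26, 10, m, 1), (a, 26, 10, q, 11), (a, 26, 10, s, 8), (a, 26, 10, t, 24), (a, 26, 10, z, 1), (m, 26, 1, a, 10), (m, 26, 1, q, 11), (m, 26, 1, s, 8), (m, 26, 1, t, 24), (m, 26, 1, z, 1), (n, 21, 10, a, 31), (n, 21, 10, q, 9), (q, 21, 9, a, 31), (q, 21, 9, n, 10), (q, 26, 11, a, 10), (q, 26, 11, m, 1), (q, 26, 11, s, 8), (q, 26, 11, t, 24), (q, 26, 11, z, 1), (s, 26, 8, a, 10), (s, 26, 8, m, 1), (s, 26, 8, q, 11), (s, 26, 8, t, 24), (s, 26, 8, z, 1), (t, 26, 24, a, 10), (t, 26, 24, m, 1), (t, 26, 24, q, 11), (t, 26, 24, s, 8), (t, 26, 24, z, 1), (z, 26, 1, a, 10), (z, 26, 1, m, 1), (z, 26, 1, q, 11), (z, 26, 1, s, 8), (z, 26, 1, t, 24)}
Projecting to C2, E (28 duplicate(s) eliminated): {(1, 26), (10, 21), (10, 26), (11, 26), (24, 26), (31, 21), (8, 26), (9, 21)}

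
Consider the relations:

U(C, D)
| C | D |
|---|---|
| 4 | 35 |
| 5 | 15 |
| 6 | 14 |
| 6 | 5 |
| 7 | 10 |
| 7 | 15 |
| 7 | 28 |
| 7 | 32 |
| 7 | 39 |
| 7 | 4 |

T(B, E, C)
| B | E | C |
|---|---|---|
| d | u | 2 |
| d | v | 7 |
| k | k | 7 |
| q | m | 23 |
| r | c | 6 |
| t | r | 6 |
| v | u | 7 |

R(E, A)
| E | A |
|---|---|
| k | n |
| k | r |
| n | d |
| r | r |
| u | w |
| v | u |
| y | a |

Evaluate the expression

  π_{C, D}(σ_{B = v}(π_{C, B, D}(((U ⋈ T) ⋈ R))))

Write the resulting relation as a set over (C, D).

{(7, 10), (7, 15), (7, 28), (7, 32), (7, 39), (7, 4)}

U ⋈ T (natural join on C): {(6, 14, r, c), (6, 14, t, r), (6, 5, r, c), (6, 5, t, r), (7, 10, d, v), (7, 10, k, k), (7, 10, v, u), (7, 15, d, v), (7, 15, k, k), (7, 15, v, u), (7, 28, d, v), (7, 28, k, k), (7, 28, v, u), (7, 32, d, v), (7, 32, k, k), (7, 32, v, u), (7, 39, d, v), (7, 39, k, k), (7, 39, v, u), (7, 4, d, v), (7, 4, k, k), (7, 4, v, u)}
(U ⋈ T) ⋈ R (natural join on E): {(6, 14, t, r, r), (6, 5, t, r, r), (7, 10, d, v, u), (7, 10, k, k, n), (7, 10, k, k, r), (7, 10, v, u, w), (7, 15, d, v, u), (7, 15, k, k, n), (7, 15, k, k, r), (7, 15, v, u, w), (7, 28, d, v, u), (7, 28, k, k, n), (7, 28, k, k, r), (7, 28, v, u, w), (7, 32, d, v, u), (7, 32, k, k, n), (7, 32, k, k, r), (7, 32, v, u, w), (7, 39, d, v, u), (7, 39, k, k, n), (7, 39, k, k, r), (7, 39, v, u, w), (7, 4, d, v, u), (7, 4, k, k, n), (7, 4, k, k, r), (7, 4, v, u, w)}
Keep only column(s) C, B, D (6 duplicate(s) eliminated): {(6, t, 14), (6, t, 5), (7, d, 10), (7, d, 15), (7, d, 28), (7, d, 32), (7, d, 39), (7, d, 4), (7, k, 10), (7, k, 15), (7, k, 28), (7, k, 32), (7, k, 39), (7, k, 4), (7, v, 10), (7, v, 15), (7, v, 28), (7, v, 32), (7, v, 39), (7, v, 4)}
Selection B = v: {(7, v, 10), (7, v, 15), (7, v, 28), (7, v, 32), (7, v, 39), (7, v, 4)}
Keep only column(s) C, D: {(7, 10), (7, 15), (7, 28), (7, 32), (7, 39), (7, 4)}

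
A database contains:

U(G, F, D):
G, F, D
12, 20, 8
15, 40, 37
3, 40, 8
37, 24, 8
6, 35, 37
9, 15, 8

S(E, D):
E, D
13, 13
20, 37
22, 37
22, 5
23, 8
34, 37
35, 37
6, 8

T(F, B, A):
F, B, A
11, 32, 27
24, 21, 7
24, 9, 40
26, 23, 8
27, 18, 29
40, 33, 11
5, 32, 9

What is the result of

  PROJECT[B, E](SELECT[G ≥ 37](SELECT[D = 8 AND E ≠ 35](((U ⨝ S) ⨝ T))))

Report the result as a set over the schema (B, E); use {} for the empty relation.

{(21, 23), (21, 6), (9, 23), (9, 6)}

Natural join on D: {(12, 20, 8, 23), (12, 20, 8, 6), (15, 40, 37, 20), (15, 40, 37, 22), (15, 40, 37, 34), (15, 40, 37, 35), (3, 40, 8, 23), (3, 40, 8, 6), (37, 24, 8, 23), (37, 24, 8, 6), (6, 35, 37, 20), (6, 35, 37, 22), (6, 35, 37, 34), (6, 35, 37, 35), (9, 15, 8, 23), (9, 15, 8, 6)}
Natural join on F: {(15, 40, 37, 20, 33, 11), (15, 40, 37, 22, 33, 11), (15, 40, 37, 34, 33, 11), (15, 40, 37, 35, 33, 11), (3, 40, 8, 23, 33, 11), (3, 40, 8, 6, 33, 11), (37, 24, 8, 23, 21, 7), (37, 24, 8, 23, 9, 40), (37, 24, 8, 6, 21, 7), (37, 24, 8, 6, 9, 40)}
σ[D = 8 AND E ≠ 35]: keep tuples satisfying D = 8 AND E ≠ 35 → {(3, 40, 8, 23, 33, 11), (3, 40, 8, 6, 33, 11), (37, 24, 8, 23, 21, 7), (37, 24, 8, 23, 9, 40), (37, 24, 8, 6, 21, 7), (37, 24, 8, 6, 9, 40)}
σ[G ≥ 37]: keep tuples satisfying G ≥ 37 → {(37, 24, 8, 23, 21, 7), (37, 24, 8, 23, 9, 40), (37, 24, 8, 6, 21, 7), (37, 24, 8, 6, 9, 40)}
Projecting to B, E: {(21, 23), (21, 6), (9, 23), (9, 6)}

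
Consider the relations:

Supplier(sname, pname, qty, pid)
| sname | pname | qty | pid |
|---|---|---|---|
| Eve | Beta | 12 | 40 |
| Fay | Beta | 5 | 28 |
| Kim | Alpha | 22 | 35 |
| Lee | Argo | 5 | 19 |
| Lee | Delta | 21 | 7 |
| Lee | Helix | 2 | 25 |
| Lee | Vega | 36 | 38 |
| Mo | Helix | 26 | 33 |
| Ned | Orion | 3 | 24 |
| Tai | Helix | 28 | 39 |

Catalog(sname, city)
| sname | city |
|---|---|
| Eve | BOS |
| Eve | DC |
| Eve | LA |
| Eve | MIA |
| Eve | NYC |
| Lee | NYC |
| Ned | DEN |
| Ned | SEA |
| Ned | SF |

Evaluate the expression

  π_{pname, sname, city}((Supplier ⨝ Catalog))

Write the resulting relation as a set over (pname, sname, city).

{(Argo, Lee, NYC), (Beta, Eve, BOS), (Beta, Eve, DC), (Beta, Eve, LA), (Beta, Eve, MIA), (Beta, Eve, NYC), (Delta, Lee, NYC), (Helix, Lee, NYC), (Orion, Ned, DEN), (Orion, Ned, SEA), (Orion, Ned, SF), (Vega, Lee, NYC)}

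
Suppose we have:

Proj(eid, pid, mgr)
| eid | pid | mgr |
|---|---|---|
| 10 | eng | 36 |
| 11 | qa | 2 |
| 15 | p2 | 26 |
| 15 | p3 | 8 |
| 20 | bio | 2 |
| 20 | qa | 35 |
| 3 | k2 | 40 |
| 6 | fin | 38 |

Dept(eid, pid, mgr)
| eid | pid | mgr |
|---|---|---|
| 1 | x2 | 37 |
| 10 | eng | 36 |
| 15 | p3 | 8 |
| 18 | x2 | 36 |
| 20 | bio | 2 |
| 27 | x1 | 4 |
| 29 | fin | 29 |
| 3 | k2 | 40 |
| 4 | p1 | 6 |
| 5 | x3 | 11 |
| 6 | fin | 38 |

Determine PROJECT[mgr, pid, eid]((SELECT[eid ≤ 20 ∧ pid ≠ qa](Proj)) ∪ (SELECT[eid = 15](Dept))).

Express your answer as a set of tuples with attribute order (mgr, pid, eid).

σ[eid ≤ 20 ∧ pid ≠ qa]: keep tuples satisfying eid ≤ 20 ∧ pid ≠ qa → {(10, eng, 36), (15, p2, 26), (15, p3, 8), (20, bio, 2), (3, k2, 40), (6, fin, 38)}
σ[eid = 15]: keep tuples satisfying eid = 15 → {(15, p3, 8)}
Taking the union: {(10, eng, 36), (15, p2, 26), (15, p3, 8), (20, bio, 2), (3, k2, 40), (6, fin, 38)}
π[mgr, pid, eid]: project onto (mgr, pid, eid) → {(2, bio, 20), (26, p2, 15), (36, eng, 10), (38, fin, 6), (40, k2, 3), (8, p3, 15)}

{(2, bio, 20), (26, p2, 15), (36, eng, 10), (38, fin, 6), (40, k2, 3), (8, p3, 15)}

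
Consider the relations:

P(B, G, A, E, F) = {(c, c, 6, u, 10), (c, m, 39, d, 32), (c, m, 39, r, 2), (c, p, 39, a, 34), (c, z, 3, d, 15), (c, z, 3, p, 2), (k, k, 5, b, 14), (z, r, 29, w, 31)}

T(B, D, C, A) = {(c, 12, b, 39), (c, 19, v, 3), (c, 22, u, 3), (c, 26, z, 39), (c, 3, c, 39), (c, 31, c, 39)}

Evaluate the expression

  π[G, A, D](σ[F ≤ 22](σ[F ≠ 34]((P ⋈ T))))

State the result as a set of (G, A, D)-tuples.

Natural join on B, A: {(c, m, 39, d, 32, 12, b), (c, m, 39, d, 32, 26, z), (c, m, 39, d, 32, 3, c), (c, m, 39, d, 32, 31, c), (c, m, 39, r, 2, 12, b), (c, m, 39, r, 2, 26, z), (c, m, 39, r, 2, 3, c), (c, m, 39, r, 2, 31, c), (c, p, 39, a, 34, 12, b), (c, p, 39, a, 34, 26, z), (c, p, 39, a, 34, 3, c), (c, p, 39, a, 34, 31, c), (c, z, 3, d, 15, 19, v), (c, z, 3, d, 15, 22, u), (c, z, 3, p, 2, 19, v), (c, z, 3, p, 2, 22, u)}
Selection F ≠ 34: {(c, m, 39, d, 32, 12, b), (c, m, 39, d, 32, 26, z), (c, m, 39, d, 32, 3, c), (c, m, 39, d, 32, 31, c), (c, m, 39, r, 2, 12, b), (c, m, 39, r, 2, 26, z), (c, m, 39, r, 2, 3, c), (c, m, 39, r, 2, 31, c), (c, z, 3, d, 15, 19, v), (c, z, 3, d, 15, 22, u), (c, z, 3, p, 2, 19, v), (c, z, 3, p, 2, 22, u)}
Selection F ≤ 22: {(c, m, 39, r, 2, 12, b), (c, m, 39, r, 2, 26, z), (c, m, 39, r, 2, 3, c), (c, m, 39, r, 2, 31, c), (c, z, 3, d, 15, 19, v), (c, z, 3, d, 15, 22, u), (c, z, 3, p, 2, 19, v), (c, z, 3, p, 2, 22, u)}
Projecting to G, A, D (2 duplicate(s) eliminated): {(m, 39, 12), (m, 39, 26), (m, 39, 3), (m, 39, 31), (z, 3, 19), (z, 3, 22)}

{(m, 39, 12), (m, 39, 26), (m, 39, 3), (m, 39, 31), (z, 3, 19), (z, 3, 22)}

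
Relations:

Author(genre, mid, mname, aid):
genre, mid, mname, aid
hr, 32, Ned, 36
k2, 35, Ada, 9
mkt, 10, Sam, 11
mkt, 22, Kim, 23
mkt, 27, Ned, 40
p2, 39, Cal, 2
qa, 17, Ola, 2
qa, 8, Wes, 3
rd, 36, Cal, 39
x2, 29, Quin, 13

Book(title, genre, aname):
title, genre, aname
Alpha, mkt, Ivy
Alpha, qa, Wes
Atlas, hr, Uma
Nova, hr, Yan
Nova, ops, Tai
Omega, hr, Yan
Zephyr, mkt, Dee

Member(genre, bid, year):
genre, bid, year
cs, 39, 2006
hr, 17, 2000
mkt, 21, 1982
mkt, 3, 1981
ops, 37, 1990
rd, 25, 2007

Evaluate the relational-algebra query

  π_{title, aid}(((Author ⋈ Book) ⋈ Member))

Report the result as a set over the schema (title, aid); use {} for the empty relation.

{(Alpha, 11), (Alpha, 23), (Alpha, 40), (Atlas, 36), (Nova, 36), (Omega, 36), (Zephyr, 11), (Zephyr, 23), (Zephyr, 40)}

Author ⋈ Book (natural join on genre): {(hr, 32, Ned, 36, Atlas, Uma), (hr, 32, Ned, 36, Nova, Yan), (hr, 32, Ned, 36, Omega, Yan), (mkt, 10, Sam, 11, Alpha, Ivy), (mkt, 10, Sam, 11, Zephyr, Dee), (mkt, 22, Kim, 23, Alpha, Ivy), (mkt, 22, Kim, 23, Zephyr, Dee), (mkt, 27, Ned, 40, Alpha, Ivy), (mkt, 27, Ned, 40, Zephyr, Dee), (qa, 17, Ola, 2, Alpha, Wes), (qa, 8, Wes, 3, Alpha, Wes)}
(Author ⋈ Book) ⋈ Member (natural join on genre): {(hr, 32, Ned, 36, Atlas, Uma, 17, 2000), (hr, 32, Ned, 36, Nova, Yan, 17, 2000), (hr, 32, Ned, 36, Omega, Yan, 17, 2000), (mkt, 10, Sam, 11, Alpha, Ivy, 21, 1982), (mkt, 10, Sam, 11, Alpha, Ivy, 3, 1981), (mkt, 10, Sam, 11, Zephyr, Dee, 21, 1982), (mkt, 10, Sam, 11, Zephyr, Dee, 3, 1981), (mkt, 22, Kim, 23, Alpha, Ivy, 21, 1982), (mkt, 22, Kim, 23, Alpha, Ivy, 3, 1981), (mkt, 22, Kim, 23, Zephyr, Dee, 21, 1982), (mkt, 22, Kim, 23, Zephyr, Dee, 3, 1981), (mkt, 27, Ned, 40, Alpha, Ivy, 21, 1982), (mkt, 27, Ned, 40, Alpha, Ivy, 3, 1981), (mkt, 27, Ned, 40, Zephyr, Dee, 21, 1982), (mkt, 27, Ned, 40, Zephyr, Dee, 3, 1981)}
Projecting to title, aid (6 duplicate(s) eliminated): {(Alpha, 11), (Alpha, 23), (Alpha, 40), (Atlas, 36), (Nova, 36), (Omega, 36), (Zephyr, 11), (Zephyr, 23), (Zephyr, 40)}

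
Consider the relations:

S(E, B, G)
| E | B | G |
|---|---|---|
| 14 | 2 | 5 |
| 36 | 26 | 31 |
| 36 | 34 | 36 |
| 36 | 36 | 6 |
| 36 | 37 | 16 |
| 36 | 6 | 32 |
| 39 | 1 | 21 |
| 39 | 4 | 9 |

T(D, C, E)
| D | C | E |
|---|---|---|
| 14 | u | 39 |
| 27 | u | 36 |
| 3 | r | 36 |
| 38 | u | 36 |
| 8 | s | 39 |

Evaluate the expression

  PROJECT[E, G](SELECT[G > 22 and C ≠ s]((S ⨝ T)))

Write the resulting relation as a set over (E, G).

{(36, 31), (36, 32), (36, 36)}

Natural join on E: {(36, 26, 31, 27, u), (36, 26, 31, 3, r), (36, 26, 31, 38, u), (36, 34, 36, 27, u), (36, 34, 36, 3, r), (36, 34, 36, 38, u), (36, 36, 6, 27, u), (36, 36, 6, 3, r), (36, 36, 6, 38, u), (36, 37, 16, 27, u), (36, 37, 16, 3, r), (36, 37, 16, 38, u), (36, 6, 32, 27, u), (36, 6, 32, 3, r), (36, 6, 32, 38, u), (39, 1, 21, 14, u), (39, 1, 21, 8, s), (39, 4, 9, 14, u), (39, 4, 9, 8, s)}
Apply σ_{G > 22 and C ≠ s}; surviving tuples: {(36, 26, 31, 27, u), (36, 26, 31, 3, r), (36, 26, 31, 38, u), (36, 34, 36, 27, u), (36, 34, 36, 3, r), (36, 34, 36, 38, u), (36, 6, 32, 27, u), (36, 6, 32, 3, r), (36, 6, 32, 38, u)}
π_{E, G} gives {(36, 31), (36, 32), (36, 36)} (6 duplicate(s) eliminated).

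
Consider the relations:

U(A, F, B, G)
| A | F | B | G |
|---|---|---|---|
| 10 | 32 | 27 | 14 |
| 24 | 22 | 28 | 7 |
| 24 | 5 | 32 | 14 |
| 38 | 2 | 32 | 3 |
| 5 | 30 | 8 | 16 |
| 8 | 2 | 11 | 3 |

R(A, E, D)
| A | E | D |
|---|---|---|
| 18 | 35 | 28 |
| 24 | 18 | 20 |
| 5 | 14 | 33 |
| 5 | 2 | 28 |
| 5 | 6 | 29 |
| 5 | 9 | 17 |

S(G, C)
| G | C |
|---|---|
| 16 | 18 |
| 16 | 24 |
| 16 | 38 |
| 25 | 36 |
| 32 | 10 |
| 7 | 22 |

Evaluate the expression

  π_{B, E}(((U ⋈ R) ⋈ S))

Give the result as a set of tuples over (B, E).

{(28, 18), (8, 14), (8, 2), (8, 6), (8, 9)}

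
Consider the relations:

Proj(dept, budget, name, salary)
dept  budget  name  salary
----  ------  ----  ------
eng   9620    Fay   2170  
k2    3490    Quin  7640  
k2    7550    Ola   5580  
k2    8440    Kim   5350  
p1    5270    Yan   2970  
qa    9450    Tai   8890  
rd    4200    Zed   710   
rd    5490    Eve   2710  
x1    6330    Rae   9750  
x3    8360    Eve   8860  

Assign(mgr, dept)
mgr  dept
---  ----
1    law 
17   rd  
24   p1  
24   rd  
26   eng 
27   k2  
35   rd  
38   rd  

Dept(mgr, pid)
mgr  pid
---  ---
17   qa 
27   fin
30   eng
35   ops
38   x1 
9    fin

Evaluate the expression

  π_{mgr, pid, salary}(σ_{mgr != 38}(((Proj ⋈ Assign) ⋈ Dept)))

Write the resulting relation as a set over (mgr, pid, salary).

{(17, qa, 2710), (17, qa, 710), (27, fin, 5350), (27, fin, 5580), (27, fin, 7640), (35, ops, 2710), (35, ops, 710)}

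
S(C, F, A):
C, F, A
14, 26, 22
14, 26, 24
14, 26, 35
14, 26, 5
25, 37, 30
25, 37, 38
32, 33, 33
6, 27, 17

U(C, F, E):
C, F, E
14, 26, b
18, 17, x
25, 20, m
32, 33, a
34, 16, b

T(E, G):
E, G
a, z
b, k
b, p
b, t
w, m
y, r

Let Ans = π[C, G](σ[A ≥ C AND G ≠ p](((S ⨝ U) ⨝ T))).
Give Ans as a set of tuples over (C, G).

{(14, k), (14, t), (32, z)}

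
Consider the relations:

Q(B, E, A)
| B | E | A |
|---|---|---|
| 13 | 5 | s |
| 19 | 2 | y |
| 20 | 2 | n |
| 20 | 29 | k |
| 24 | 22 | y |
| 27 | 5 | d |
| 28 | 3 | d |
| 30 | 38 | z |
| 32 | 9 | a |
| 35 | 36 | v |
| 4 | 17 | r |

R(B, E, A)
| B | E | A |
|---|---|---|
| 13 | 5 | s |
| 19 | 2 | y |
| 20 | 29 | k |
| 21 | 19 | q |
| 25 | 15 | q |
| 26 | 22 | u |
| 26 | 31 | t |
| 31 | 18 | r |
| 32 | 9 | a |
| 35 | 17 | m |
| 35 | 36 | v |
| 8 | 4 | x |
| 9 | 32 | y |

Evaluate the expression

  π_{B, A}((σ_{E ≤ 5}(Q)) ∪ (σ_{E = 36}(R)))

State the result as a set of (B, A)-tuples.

{(13, s), (19, y), (20, n), (27, d), (28, d), (35, v)}

Selection E ≤ 5: {(13, 5, s), (19, 2, y), (20, 2, n), (27, 5, d), (28, 3, d)}
Selection E = 36: {(35, 36, v)}
Taking the union: {(13, 5, s), (19, 2, y), (20, 2, n), (27, 5, d), (28, 3, d), (35, 36, v)}
Projecting to B, A: {(13, s), (19, y), (20, n), (27, d), (28, d), (35, v)}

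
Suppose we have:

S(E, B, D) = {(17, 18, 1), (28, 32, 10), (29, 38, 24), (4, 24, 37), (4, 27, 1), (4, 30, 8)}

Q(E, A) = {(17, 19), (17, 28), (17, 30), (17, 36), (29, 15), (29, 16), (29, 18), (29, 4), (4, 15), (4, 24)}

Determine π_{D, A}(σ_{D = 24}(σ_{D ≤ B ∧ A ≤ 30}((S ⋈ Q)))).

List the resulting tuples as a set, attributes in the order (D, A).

{(24, 15), (24, 16), (24, 18), (24, 4)}

Joining S and Q on E yields {(17, 18, 1, 19), (17, 18, 1, 28), (17, 18, 1, 30), (17, 18, 1, 36), (29, 38, 24, 15), (29, 38, 24, 16), (29, 38, 24, 18), (29, 38, 24, 4), (4, 24, 37, 15), (4, 24, 37, 24), (4, 27, 1, 15), (4, 27, 1, 24), (4, 30, 8, 15), (4, 30, 8, 24)}.
Filtering on D ≤ B ∧ A ≤ 30 leaves {(17, 18, 1, 19), (17, 18, 1, 28), (17, 18, 1, 30), (29, 38, 24, 15), (29, 38, 24, 16), (29, 38, 24, 18), (29, 38, 24, 4), (4, 27, 1, 15), (4, 27, 1, 24), (4, 30, 8, 15), (4, 30, 8, 24)}.
Filtering on D = 24 leaves {(29, 38, 24, 15), (29, 38, 24, 16), (29, 38, 24, 18), (29, 38, 24, 4)}.
Projecting to D, A: {(24, 15), (24, 16), (24, 18), (24, 4)}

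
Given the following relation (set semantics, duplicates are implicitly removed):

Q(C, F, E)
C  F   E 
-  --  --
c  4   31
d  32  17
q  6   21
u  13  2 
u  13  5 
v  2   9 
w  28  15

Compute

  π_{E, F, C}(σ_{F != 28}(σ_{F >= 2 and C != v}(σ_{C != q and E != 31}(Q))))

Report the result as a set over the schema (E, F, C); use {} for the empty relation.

σ[C != q and E != 31]: keep tuples satisfying C != q and E != 31 → {(d, 32, 17), (u, 13, 2), (u, 13, 5), (v, 2, 9), (w, 28, 15)}
σ[F >= 2 and C != v]: keep tuples satisfying F >= 2 and C != v → {(d, 32, 17), (u, 13, 2), (u, 13, 5), (w, 28, 15)}
σ[F != 28]: keep tuples satisfying F != 28 → {(d, 32, 17), (u, 13, 2), (u, 13, 5)}
π[E, F, C]: project onto (E, F, C) → {(17, 32, d), (2, 13, u), (5, 13, u)}

{(17, 32, d), (2, 13, u), (5, 13, u)}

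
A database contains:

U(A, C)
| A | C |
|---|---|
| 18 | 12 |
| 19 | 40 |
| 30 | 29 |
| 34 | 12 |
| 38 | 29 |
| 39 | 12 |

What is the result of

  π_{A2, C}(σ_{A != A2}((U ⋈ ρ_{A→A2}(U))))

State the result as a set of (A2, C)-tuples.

ρ[A→A2]: schema becomes (A2, C); tuples unchanged.
U ⋈ ρ_{A→A2}(U) (natural join on C): {(18, 12, 18), (18, 12, 34), (18, 12, 39), (19, 40, 19), (30, 29, 30), (30, 29, 38), (34, 12, 18), (34, 12, 34), (34, 12, 39), (38, 29, 30), (38, 29, 38), (39, 12, 18), (39, 12, 34), (39, 12, 39)}
Apply σ_{A != A2}; surviving tuples: {(18, 12, 34), (18, 12, 39), (30, 29, 38), (34, 12, 18), (34, 12, 39), (38, 29, 30), (39, 12, 18), (39, 12, 34)}
π[A2, C]: project onto (A2, C) (3 duplicate(s) eliminated) → {(18, 12), (30, 29), (34, 12), (38, 29), (39, 12)}

{(18, 12), (30, 29), (34, 12), (38, 29), (39, 12)}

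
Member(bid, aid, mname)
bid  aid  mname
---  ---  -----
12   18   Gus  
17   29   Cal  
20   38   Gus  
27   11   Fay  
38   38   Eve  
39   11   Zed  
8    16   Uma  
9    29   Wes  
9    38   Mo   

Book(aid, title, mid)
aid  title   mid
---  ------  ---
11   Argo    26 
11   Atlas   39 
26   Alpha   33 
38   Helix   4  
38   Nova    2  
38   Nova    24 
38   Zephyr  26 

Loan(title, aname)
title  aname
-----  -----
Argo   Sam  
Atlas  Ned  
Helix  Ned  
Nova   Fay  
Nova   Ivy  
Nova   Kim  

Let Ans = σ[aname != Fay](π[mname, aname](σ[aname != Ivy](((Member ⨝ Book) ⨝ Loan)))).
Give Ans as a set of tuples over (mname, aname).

Member ⋈ Book (natural join on aid): {(20, 38, Gus, Helix, 4), (20, 38, Gus, Nova, 2), (20, 38, Gus, Nova, 24), (20, 38, Gus, Zephyr, 26), (27, 11, Fay, Argo, 26), (27, 11, Fay, Atlas, 39), (38, 38, Eve, Helix, 4), (38, 38, Eve, Nova, 2), (38, 38, Eve, Nova, 24), (38, 38, Eve, Zephyr, 26), (39, 11, Zed, Argo, 26), (39, 11, Zed, Atlas, 39), (9, 38, Mo, Helix, 4), (9, 38, Mo, Nova, 2), (9, 38, Mo, Nova, 24), (9, 38, Mo, Zephyr, 26)}
(Member ⨝ Book) ⋈ Loan (natural join on title): {(20, 38, Gus, Helix, 4, Ned), (20, 38, Gus, Nova, 2, Fay), (20, 38, Gus, Nova, 2, Ivy), (20, 38, Gus, Nova, 2, Kim), (20, 38, Gus, Nova, 24, Fay), (20, 38, Gus, Nova, 24, Ivy), (20, 38, Gus, Nova, 24, Kim), (27, 11, Fay, Argo, 26, Sam), (27, 11, Fay, Atlas, 39, Ned), (38, 38, Eve, Helix, 4, Ned), (38, 38, Eve, Nova, 2, Fay), (38, 38, Eve, Nova, 2, Ivy), (38, 38, Eve, Nova, 2, Kim), (38, 38, Eve, Nova, 24, Fay), (38, 38, Eve, Nova, 24, Ivy), (38, 38, Eve, Nova, 24, Kim), (39, 11, Zed, Argo, 26, Sam), (39, 11, Zed, Atlas, 39, Ned), (9, 38, Mo, Helix, 4, Ned), (9, 38, Mo, Nova, 2, Fay), (9, 38, Mo, Nova, 2, Ivy), (9, 38, Mo, Nova, 2, Kim), (9, 38, Mo, Nova, 24, Fay), (9, 38, Mo, Nova, 24, Ivy), (9, 38, Mo, Nova, 24, Kim)}
σ[aname != Ivy]: keep tuples satisfying aname != Ivy → {(20, 38, Gus, Helix, 4, Ned), (20, 38, Gus, Nova, 2, Fay), (20, 38, Gus, Nova, 2, Kim), (20, 38, Gus, Nova, 24, Fay), (20, 38, Gus, Nova, 24, Kim), (27, 11, Fay, Argo, 26, Sam), (27, 11, Fay, Atlas, 39, Ned), (38, 38, Eve, Helix, 4, Ned), (38, 38, Eve, Nova, 2, Fay), (38, 38, Eve, Nova, 2, Kim), (38, 38, Eve, Nova, 24, Fay), (38, 38, Eve, Nova, 24, Kim), (39, 11, Zed, Argo, 26, Sam), (39, 11, Zed, Atlas, 39, Ned), (9, 38, Mo, Helix, 4, Ned), (9, 38, Mo, Nova, 2, Fay), (9, 38, Mo, Nova, 2, Kim), (9, 38, Mo, Nova, 24, Fay), (9, 38, Mo, Nova, 24, Kim)}
Keep only column(s) mname, aname (6 duplicate(s) eliminated): {(Eve, Fay), (Eve, Kim), (Eve, Ned), (Fay, Ned), (Fay, Sam), (Gus, Fay), (Gus, Kim), (Gus, Ned), (Mo, Fay), (Mo, Kim), (Mo, Ned), (Zed, Ned), (Zed, Sam)}
σ[aname != Fay]: keep tuples satisfying aname != Fay → {(Eve, Kim), (Eve, Ned), (Fay, Ned), (Fay, Sam), (Gus, Kim), (Gus, Ned), (Mo, Kim), (Mo, Ned), (Zed, Ned), (Zed, Sam)}

{(Eve, Kim), (Eve, Ned), (Fay, Ned), (Fay, Sam), (Gus, Kim), (Gus, Ned), (Mo, Kim), (Mo, Ned), (Zed, Ned), (Zed, Sam)}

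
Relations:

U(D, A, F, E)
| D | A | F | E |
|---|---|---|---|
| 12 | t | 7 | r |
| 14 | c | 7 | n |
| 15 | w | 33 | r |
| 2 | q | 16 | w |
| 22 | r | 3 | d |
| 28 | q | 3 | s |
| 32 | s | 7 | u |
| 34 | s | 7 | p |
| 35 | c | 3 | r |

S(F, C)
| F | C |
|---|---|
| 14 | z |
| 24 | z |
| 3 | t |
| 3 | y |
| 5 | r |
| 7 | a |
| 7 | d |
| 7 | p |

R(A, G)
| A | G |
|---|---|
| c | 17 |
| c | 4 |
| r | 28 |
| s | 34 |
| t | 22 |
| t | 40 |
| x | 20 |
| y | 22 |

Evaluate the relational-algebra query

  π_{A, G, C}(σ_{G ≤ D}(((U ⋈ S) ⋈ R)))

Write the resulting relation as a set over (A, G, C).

Natural join on F: {(12, t, 7, r, a), (12, t, 7, r, d), (12, t, 7, r, p), (14, c, 7, n, a), (14, c, 7, n, d), (14, c, 7, n, p), (22, r, 3, d, t), (22, r, 3, d, y), (28, q, 3, s, t), (28, q, 3, s, y), (32, s, 7, u, a), (32, s, 7, u, d), (32, s, 7, u, p), (34, s, 7, p, a), (34, s, 7, p, d), (34, s, 7, p, p), (35, c, 3, r, t), (35, c, 3, r, y)}
Natural join on A: {(12, t, 7, r, a, 22), (12, t, 7, r, a, 40), (12, t, 7, r, d, 22), (12, t, 7, r, d, 40), (12, t, 7, r, p, 22), (12, t, 7, r, p, 40), (14, c, 7, n, a, 17), (14, c, 7, n, a, 4), (14, c, 7, n, d, 17), (14, c, 7, n, d, 4), (14, c, 7, n, p, 17), (14, c, 7, n, p, 4), (22, r, 3, d, t, 28), (22, r, 3, d, y, 28), (32, s, 7, u, a, 34), (32, s, 7, u, d, 34), (32, s, 7, u, p, 34), (34, s, 7, p, a, 34), (34, s, 7, p, d, 34), (34, s, 7, p, p, 34), (35, c, 3, r, t, 17), (35, c, 3, r, t, 4), (35, c, 3, r, y, 17), (35, c, 3, r, y, 4)}
Selection G ≤ D: {(14, c, 7, n, a, 4), (14, c, 7, n, d, 4), (14, c, 7, n, p, 4), (34, s, 7, p, a, 34), (34, s, 7, p, d, 34), (34, s, 7, p, p, 34), (35, c, 3, r, t, 17), (35, c, 3, r, t, 4), (35, c, 3, r, y, 17), (35, c, 3, r, y, 4)}
π[A, G, C]: project onto (A, G, C) → {(c, 17, t), (c, 17, y), (c, 4, a), (c, 4, d), (c, 4, p), (c, 4, t), (c, 4, y), (s, 34, a), (s, 34, d), (s, 34, p)}

{(c, 17, t), (c, 17, y), (c, 4, a), (c, 4, d), (c, 4, p), (c, 4, t), (c, 4, y), (s, 34, a), (s, 34, d), (s, 34, p)}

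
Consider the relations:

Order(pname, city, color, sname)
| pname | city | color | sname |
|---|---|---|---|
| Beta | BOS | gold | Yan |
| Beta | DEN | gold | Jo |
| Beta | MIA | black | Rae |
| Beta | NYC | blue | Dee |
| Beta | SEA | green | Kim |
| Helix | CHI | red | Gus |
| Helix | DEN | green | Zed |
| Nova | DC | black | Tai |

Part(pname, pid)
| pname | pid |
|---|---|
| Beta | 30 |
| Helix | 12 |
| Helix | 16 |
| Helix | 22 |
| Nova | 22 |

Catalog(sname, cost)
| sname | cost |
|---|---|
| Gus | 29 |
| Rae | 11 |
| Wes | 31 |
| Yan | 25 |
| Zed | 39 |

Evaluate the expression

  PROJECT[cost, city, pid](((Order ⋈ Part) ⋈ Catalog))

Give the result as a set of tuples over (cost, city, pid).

{(11, MIA, 30), (25, BOS, 30), (29, CHI, 12), (29, CHI, 16), (29, CHI, 22), (39, DEN, 12), (39, DEN, 16), (39, DEN, 22)}

Joining Order and Part on pname yields {(Beta, BOS, gold, Yan, 30), (Beta, DEN, gold, Jo, 30), (Beta, MIA, black, Rae, 30), (Beta, NYC, blue, Dee, 30), (Beta, SEA, green, Kim, 30), (Helix, CHI, red, Gus, 12), (Helix, CHI, red, Gus, 16), (Helix, CHI, red, Gus, 22), (Helix, DEN, green, Zed, 12), (Helix, DEN, green, Zed, 16), (Helix, DEN, green, Zed, 22), (Nova, DC, black, Tai, 22)}.
Joining (Order ⋈ Part) and Catalog on sname yields {(Beta, BOS, gold, Yan, 30, 25), (Beta, MIA, black, Rae, 30, 11), (Helix, CHI, red, Gus, 12, 29), (Helix, CHI, red, Gus, 16, 29), (Helix, CHI, red, Gus, 22, 29), (Helix, DEN, green, Zed, 12, 39), (Helix, DEN, green, Zed, 16, 39), (Helix, DEN, green, Zed, 22, 39)}.
Keep only column(s) cost, city, pid: {(11, MIA, 30), (25, BOS, 30), (29, CHI, 12), (29, CHI, 16), (29, CHI, 22), (39, DEN, 12), (39, DEN, 16), (39, DEN, 22)}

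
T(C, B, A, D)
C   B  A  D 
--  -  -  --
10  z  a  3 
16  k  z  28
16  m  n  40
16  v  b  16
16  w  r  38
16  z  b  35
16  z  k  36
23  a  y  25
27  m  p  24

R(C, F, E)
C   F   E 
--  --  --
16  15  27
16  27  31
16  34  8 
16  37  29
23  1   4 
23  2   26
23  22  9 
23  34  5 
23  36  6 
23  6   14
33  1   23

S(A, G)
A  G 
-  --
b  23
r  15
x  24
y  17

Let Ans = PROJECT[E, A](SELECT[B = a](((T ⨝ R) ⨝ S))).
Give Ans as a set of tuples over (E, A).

{(14, y), (26, y), (4, y), (5, y), (6, y), (9, y)}

Joining T and R on C yields {(16, k, z, 28, 15, 27), (16, k, z, 28, 27, 31), (16, k, z, 28, 34, 8), (16, k, z, 28, 37, 29), (16, m, n, 40, 15, 27), (16, m, n, 40, 27, 31), (16, m, n, 40, 34, 8), (16, m, n, 40, 37, 29), (16, v, b, 16, 15, 27), (16, v, b, 16, 27, 31), (16, v, b, 16, 34, 8), (16, v, b, 16, 37, 29), (16, w, r, 38, 15, 27), (16, w, r, 38, 27, 31), (16, w, r, 38, 34, 8), (16, w, r, 38, 37, 29), (16, z, b, 35, 15, 27), (16, z, b, 35, 27, 31), (16, z, b, 35, 34, 8), (16, z, b, 35, 37, 29), (16, z, k, 36, 15, 27), (16, z, k, 36, 27, 31), (16, z, k, 36, 34, 8), (16, z, k, 36, 37, 29), (23, a, y, 25, 1, 4), (23, a, y, 25, 2, 26), (23, a, y, 25, 22, 9), (23, a, y, 25, 34, 5), (23, a, y, 25, 36, 6), (23, a, y, 25, 6, 14)}.
Joining (T ⨝ R) and S on A yields {(16, v, b, 16, 15, 27, 23), (16, v, b, 16, 27, 31, 23), (16, v, b, 16, 34, 8, 23), (16, v, b, 16, 37, 29, 23), (16, w, r, 38, 15, 27, 15), (16, w, r, 38, 27, 31, 15), (16, w, r, 38, 34, 8, 15), (16, w, r, 38, 37, 29, 15), (16, z, b, 35, 15, 27, 23), (16, z, b, 35, 27, 31, 23), (16, z, b, 35, 34, 8, 23), (16, z, b, 35, 37, 29, 23), (23, a, y, 25, 1, 4, 17), (23, a, y, 25, 2, 26, 17), (23, a, y, 25, 22, 9, 17), (23, a, y, 25, 34, 5, 17), (23, a, y, 25, 36, 6, 17), (23, a, y, 25, 6, 14, 17)}.
σ[B = a]: keep tuples satisfying B = a → {(23, a, y, 25, 1, 4, 17), (23, a, y, 25, 2, 26, 17), (23, a, y, 25, 22, 9, 17), (23, a, y, 25, 34, 5, 17), (23, a, y, 25, 36, 6, 17), (23, a, y, 25, 6, 14, 17)}
π_{E, A} gives {(14, y), (26, y), (4, y), (5, y), (6, y), (9, y)}.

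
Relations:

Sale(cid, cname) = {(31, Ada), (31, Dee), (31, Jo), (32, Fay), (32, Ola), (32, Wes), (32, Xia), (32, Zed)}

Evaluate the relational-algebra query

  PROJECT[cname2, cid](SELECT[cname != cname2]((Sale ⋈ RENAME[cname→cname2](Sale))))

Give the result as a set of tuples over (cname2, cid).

{(Ada, 31), (Dee, 31), (Fay, 32), (Jo, 31), (Ola, 32), (Wes, 32), (Xia, 32), (Zed, 32)}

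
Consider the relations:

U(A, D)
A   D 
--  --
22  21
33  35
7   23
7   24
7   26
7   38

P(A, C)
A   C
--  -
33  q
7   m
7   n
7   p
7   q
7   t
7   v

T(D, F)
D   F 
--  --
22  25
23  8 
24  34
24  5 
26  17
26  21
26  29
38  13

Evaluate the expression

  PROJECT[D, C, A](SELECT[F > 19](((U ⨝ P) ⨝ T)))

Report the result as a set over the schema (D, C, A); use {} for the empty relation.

U ⋈ P (natural join on A): {(33, 35, q), (7, 23, m), (7, 23, n), (7, 23, p), (7, 23, q), (7, 23, t), (7, 23, v), (7, 24, m), (7, 24, n), (7, 24, p), (7, 24, q), (7, 24, t), (7, 24, v), (7, 26, m), (7, 26, n), (7, 26, p), (7, 26, q), (7, 26, t), (7, 26, v), (7, 38, m), (7, 38, n), (7, 38, p), (7, 38, q), (7, 38, t), (7, 38, v)}
(U ⨝ P) ⋈ T (natural join on D): {(7, 23, m, 8), (7, 23, n, 8), (7, 23, p, 8), (7, 23, q, 8), (7, 23, t, 8), (7, 23, v, 8), (7, 24, m, 34), (7, 24, m, 5), (7, 24, n, 34), (7, 24, n, 5), (7, 24, p, 34), (7, 24, p, 5), (7, 24, q, 34), (7, 24, q, 5), (7, 24, t, 34), (7, 24, t, 5), (7, 24, v, 34), (7, 24, v, 5), (7, 26, m, 17), (7, 26, m, 21), (7, 26, m, 29), (7, 26, n, 17), (7, 26, n, 21), (7, 26, n, 29), (7, 26, p, 17), (7, 26, p, 21), (7, 26, p, 29), (7, 26, q, 17), (7, 26, q, 21), (7, 26, q, 29), (7, 26, t, 17), (7, 26, t, 21), (7, 26, t, 29), (7, 26, v, 17), (7, 26, v, 21), (7, 26, v, 29), (7, 38, m, 13), (7, 38, n, 13), (7, 38, p, 13), (7, 38, q, 13), (7, 38, t, 13), (7, 38, v, 13)}
σ[F > 19]: keep tuples satisfying F > 19 → {(7, 24, m, 34), (7, 24, n, 34), (7, 24, p, 34), (7, 24, q, 34), (7, 24, t, 34), (7, 24, v, 34), (7, 26, m, 21), (7, 26, m, 29), (7, 26, n, 21), (7, 26, n, 29), (7, 26, p, 21), (7, 26, p, 29), (7, 26, q, 21), (7, 26, q, 29), (7, 26, t, 21), (7, 26, t, 29), (7, 26, v, 21), (7, 26, v, 29)}
π_{D, C, A} gives {(24, m, 7), (24, n, 7), (24, p, 7), (24, q, 7), (24, t, 7), (24, v, 7), (26, m, 7), (26, n, 7), (26, p, 7), (26, q, 7), (26, t, 7), (26, v, 7)} (6 duplicate(s) eliminated).

{(24, m, 7), (24, n, 7), (24, p, 7), (24, q, 7), (24, t, 7), (24, v, 7), (26, m, 7), (26, n, 7), (26, p, 7), (26, q, 7), (26, t, 7), (26, v, 7)}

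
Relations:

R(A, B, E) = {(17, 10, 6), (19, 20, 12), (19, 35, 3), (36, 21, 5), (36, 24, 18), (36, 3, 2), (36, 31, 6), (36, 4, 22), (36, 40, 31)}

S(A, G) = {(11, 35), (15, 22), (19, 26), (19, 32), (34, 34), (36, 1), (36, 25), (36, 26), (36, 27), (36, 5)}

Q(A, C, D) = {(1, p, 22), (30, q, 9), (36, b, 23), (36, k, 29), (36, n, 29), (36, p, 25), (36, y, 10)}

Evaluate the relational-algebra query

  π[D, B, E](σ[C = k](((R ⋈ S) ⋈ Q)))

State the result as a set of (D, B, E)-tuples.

{(29, 21, 5), (29, 24, 18), (29, 3, 2), (29, 31, 6), (29, 4, 22), (29, 40, 31)}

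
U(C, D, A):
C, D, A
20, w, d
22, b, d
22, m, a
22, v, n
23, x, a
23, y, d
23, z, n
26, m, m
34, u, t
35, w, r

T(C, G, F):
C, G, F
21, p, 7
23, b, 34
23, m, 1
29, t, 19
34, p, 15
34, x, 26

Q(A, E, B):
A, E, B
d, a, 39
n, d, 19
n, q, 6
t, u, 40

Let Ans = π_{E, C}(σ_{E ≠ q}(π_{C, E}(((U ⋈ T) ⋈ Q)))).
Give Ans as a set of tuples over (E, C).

Joining U and T on C yields {(23, x, a, b, 34), (23, x, a, m, 1), (23, y, d, b, 34), (23, y, d, m, 1), (23, z, n, b, 34), (23, z, n, m, 1), (34, u, t, p, 15), (34, u, t, x, 26)}.
Joining (U ⋈ T) and Q on A yields {(23, y, d, b, 34, a, 39), (23, y, d, m, 1, a, 39), (23, z, n, b, 34, d, 19), (23, z, n, b, 34, q, 6), (23, z, n, m, 1, d, 19), (23, z, n, m, 1, q, 6), (34, u, t, p, 15, u, 40), (34, u, t, x, 26, u, 40)}.
π[C, E]: project onto (C, E) (4 duplicate(s) eliminated) → {(23, a), (23, d), (23, q), (34, u)}
Filtering on E ≠ q leaves {(23, a), (23, d), (34, u)}.
π[E, C]: project onto (E, C) → {(a, 23), (d, 23), (u, 34)}

{(a, 23), (d, 23), (u, 34)}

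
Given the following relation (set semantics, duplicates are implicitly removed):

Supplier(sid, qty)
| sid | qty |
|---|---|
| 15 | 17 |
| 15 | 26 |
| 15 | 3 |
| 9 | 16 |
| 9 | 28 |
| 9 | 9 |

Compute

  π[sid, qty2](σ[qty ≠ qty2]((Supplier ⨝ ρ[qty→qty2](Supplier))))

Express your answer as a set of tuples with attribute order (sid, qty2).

{(15, 17), (15, 26), (15, 3), (9, 16), (9, 28), (9, 9)}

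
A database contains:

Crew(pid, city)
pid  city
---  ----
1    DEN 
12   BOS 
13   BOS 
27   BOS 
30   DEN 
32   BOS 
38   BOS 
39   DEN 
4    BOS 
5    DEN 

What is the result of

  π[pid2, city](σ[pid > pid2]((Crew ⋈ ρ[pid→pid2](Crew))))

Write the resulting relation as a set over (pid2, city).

{(1, DEN), (12, BOS), (13, BOS), (27, BOS), (30, DEN), (32, BOS), (4, BOS), (5, DEN)}

ρ[pid→pid2]: schema becomes (pid2, city); tuples unchanged.
Natural join on city: {(1, DEN, 1), (1, DEN, 30), (1, DEN, 39), (1, DEN, 5), (12, BOS, 12), (12, BOS, 13), (12, BOS, 27), (12, BOS, 32), (12, BOS, 38), (12, BOS, 4), (13, BOS, 12), (13, BOS, 13), (13, BOS, 27), (13, BOS, 32), (13, BOS, 38), (13, BOS, 4), (27, BOS, 12), (27, BOS, 13), (27, BOS, 27), (27, BOS, 32), (27, BOS, 38), (27, BOS, 4), (30, DEN, 1), (30, DEN, 30), (30, DEN, 39), (30, DEN, 5), (32, BOS, 12), (32, BOS, 13), (32, BOS, 27), (32, BOS, 32), (32, BOS, 38), (32, BOS, 4), (38, BOS, 12), (38, BOS, 13), (38, BOS, 27), (38, BOS, 32), (38, BOS, 38), (38, BOS, 4), (39, DEN, 1), (39, DEN, 30), (39, DEN, 39), (39, DEN, 5), (4, BOS, 12), (4, BOS, 13), (4, BOS, 27), (4, BOS, 32), (4, BOS, 38), (4, BOS, 4), (5, DEN, 1), (5, DEN, 30), (5, DEN, 39), (5, DEN, 5)}
Selection pid > pid2: {(12, BOS, 4), (13, BOS, 12), (13, BOS, 4), (27, BOS, 12), (27, BOS, 13), (27, BOS, 4), (30, DEN, 1), (30, DEN, 5), (32, BOS, 12), (32, BOS, 13), (32, BOS, 27), (32, BOS, 4), (38, BOS, 12), (38, BOS, 13), (38, BOS, 27), (38, BOS, 32), (38, BOS, 4), (39, DEN, 1), (39, DEN, 30), (39, DEN, 5), (5, DEN, 1)}
Keep only column(s) pid2, city (13 duplicate(s) eliminated): {(1, DEN), (12, BOS), (13, BOS), (27, BOS), (30, DEN), (32, BOS), (4, BOS), (5, DEN)}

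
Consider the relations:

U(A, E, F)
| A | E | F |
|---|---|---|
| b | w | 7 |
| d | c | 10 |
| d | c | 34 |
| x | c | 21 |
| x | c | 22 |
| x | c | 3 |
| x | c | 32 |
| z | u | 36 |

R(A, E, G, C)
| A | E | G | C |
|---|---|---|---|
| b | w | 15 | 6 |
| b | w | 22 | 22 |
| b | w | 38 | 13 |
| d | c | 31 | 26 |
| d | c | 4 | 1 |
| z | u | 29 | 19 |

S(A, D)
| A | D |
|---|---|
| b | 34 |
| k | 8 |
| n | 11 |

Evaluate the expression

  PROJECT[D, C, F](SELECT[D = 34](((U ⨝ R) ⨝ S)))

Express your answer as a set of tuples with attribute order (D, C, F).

U ⋈ R (natural join on A, E): {(b, w, 7, 15, 6), (b, w, 7, 22, 22), (b, w, 7, 38, 13), (d, c, 10, 31, 26), (d, c, 10, 4, 1), (d, c, 34, 31, 26), (d, c, 34, 4, 1), (z, u, 36, 29, 19)}
(U ⨝ R) ⋈ S (natural join on A): {(b, w, 7, 15, 6, 34), (b, w, 7, 22, 22, 34), (b, w, 7, 38, 13, 34)}
Apply σ_{D = 34}; surviving tuples: {(b, w, 7, 15, 6, 34), (b, w, 7, 22, 22, 34), (b, w, 7, 38, 13, 34)}
Projecting to D, C, F: {(34, 13, 7), (34, 22, 7), (34, 6, 7)}

{(34, 13, 7), (34, 22, 7), (34, 6, 7)}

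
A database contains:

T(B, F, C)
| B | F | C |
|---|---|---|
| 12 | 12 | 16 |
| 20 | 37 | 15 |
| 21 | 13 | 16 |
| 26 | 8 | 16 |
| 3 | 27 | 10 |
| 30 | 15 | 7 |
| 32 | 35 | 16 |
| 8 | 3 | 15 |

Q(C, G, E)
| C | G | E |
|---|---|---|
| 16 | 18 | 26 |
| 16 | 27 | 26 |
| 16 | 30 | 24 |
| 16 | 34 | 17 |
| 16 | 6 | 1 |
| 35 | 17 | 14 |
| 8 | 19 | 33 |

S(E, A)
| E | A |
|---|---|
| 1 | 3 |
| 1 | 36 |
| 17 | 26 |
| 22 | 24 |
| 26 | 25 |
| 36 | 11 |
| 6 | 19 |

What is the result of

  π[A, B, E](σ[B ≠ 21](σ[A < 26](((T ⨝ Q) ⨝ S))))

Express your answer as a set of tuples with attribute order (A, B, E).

{(25, 12, 26), (25, 26, 26), (25, 32, 26), (3, 12, 1), (3, 26, 1), (3, 32, 1)}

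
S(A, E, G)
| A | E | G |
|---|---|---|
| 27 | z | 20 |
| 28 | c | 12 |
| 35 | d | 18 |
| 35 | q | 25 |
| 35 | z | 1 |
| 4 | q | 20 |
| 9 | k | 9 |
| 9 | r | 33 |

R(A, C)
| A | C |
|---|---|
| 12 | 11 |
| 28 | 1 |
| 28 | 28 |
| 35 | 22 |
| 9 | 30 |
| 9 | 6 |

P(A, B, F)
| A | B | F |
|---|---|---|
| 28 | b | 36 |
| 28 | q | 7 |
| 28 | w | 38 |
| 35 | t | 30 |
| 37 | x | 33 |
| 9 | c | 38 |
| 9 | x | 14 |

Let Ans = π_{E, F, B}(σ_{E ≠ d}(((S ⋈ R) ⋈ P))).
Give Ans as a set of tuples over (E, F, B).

{(c, 36, b), (c, 38, w), (c, 7, q), (k, 14, x), (k, 38, c), (q, 30, t), (r, 14, x), (r, 38, c), (z, 30, t)}

Natural join on A: {(28, c, 12, 1), (28, c, 12, 28), (35, d, 18, 22), (35, q, 25, 22), (35, z, 1, 22), (9, k, 9, 30), (9, k, 9, 6), (9, r, 33, 30), (9, r, 33, 6)}
Natural join on A: {(28, c, 12, 1, b, 36), (28, c, 12, 1, q, 7), (28, c, 12, 1, w, 38), (28, c, 12, 28, b, 36), (28, c, 12, 28, q, 7), (28, c, 12, 28, w, 38), (35, d, 18, 22, t, 30), (35, q, 25, 22, t, 30), (35, z, 1, 22, t, 30), (9, k, 9, 30, c, 38), (9, k, 9, 30, x, 14), (9, k, 9, 6, c, 38), (9, k, 9, 6, x, 14), (9, r, 33, 30, c, 38), (9, r, 33, 30, x, 14), (9, r, 33, 6, c, 38), (9, r, 33, 6, x, 14)}
σ[E ≠ d]: keep tuples satisfying E ≠ d → {(28, c, 12, 1, b, 36), (28, c, 12, 1, q, 7), (28, c, 12, 1, w, 38), (28, c, 12, 28, b, 36), (28, c, 12, 28, q, 7), (28, c, 12, 28, w, 38), (35, q, 25, 22, t, 30), (35, z, 1, 22, t, 30), (9, k, 9, 30, c, 38), (9, k, 9, 30, x, 14), (9, k, 9, 6, c, 38), (9, k, 9, 6, x, 14), (9, r, 33, 30, c, 38), (9, r, 33, 30, x, 14), (9, r, 33, 6, c, 38), (9, r, 33, 6, x, 14)}
π_{E, F, B} gives {(c, 36, b), (c, 38, w), (c, 7, q), (k, 14, x), (k, 38, c), (q, 30, t), (r, 14, x), (r, 38, c), (z, 30, t)} (7 duplicate(s) eliminated).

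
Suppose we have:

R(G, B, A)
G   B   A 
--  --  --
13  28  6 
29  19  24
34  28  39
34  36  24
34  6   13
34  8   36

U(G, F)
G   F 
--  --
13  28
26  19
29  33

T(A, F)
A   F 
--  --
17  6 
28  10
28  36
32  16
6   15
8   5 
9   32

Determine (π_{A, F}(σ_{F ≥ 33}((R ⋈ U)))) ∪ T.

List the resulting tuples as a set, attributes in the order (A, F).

{(17, 6), (24, 33), (28, 10), (28, 36), (32, 16), (6, 15), (8, 5), (9, 32)}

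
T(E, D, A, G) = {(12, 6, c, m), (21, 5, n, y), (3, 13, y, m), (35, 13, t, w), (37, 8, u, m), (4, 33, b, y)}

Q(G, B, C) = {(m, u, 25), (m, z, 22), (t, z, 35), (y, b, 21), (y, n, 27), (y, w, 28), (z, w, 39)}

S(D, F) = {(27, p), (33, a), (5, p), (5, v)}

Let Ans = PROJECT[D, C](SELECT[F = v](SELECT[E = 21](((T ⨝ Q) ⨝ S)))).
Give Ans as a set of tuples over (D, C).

T ⋈ Q (natural join on G): {(12, 6, c, m, u, 25), (12, 6, c, m, z, 22), (21, 5, n, y, b, 21), (21, 5, n, y, n, 27), (21, 5, n, y, w, 28), (3, 13, y, m, u, 25), (3, 13, y, m, z, 22), (37, 8, u, m, u, 25), (37, 8, u, m, z, 22), (4, 33, b, y, b, 21), (4, 33, b, y, n, 27), (4, 33, b, y, w, 28)}
(T ⨝ Q) ⋈ S (natural join on D): {(21, 5, n, y, b, 21, p), (21, 5, n, y, b, 21, v), (21, 5, n, y, n, 27, p), (21, 5, n, y, n, 27, v), (21, 5, n, y, w, 28, p), (21, 5, n, y, w, 28, v), (4, 33, b, y, b, 21, a), (4, 33, b, y, n, 27, a), (4, 33, b, y, w, 28, a)}
Apply σ_{E = 21}; surviving tuples: {(21, 5, n, y, b, 21, p), (21, 5, n, y, b, 21, v), (21, 5, n, y, n, 27, p), (21, 5, n, y, n, 27, v), (21, 5, n, y, w, 28, p), (21, 5, n, y, w, 28, v)}
Apply σ_{F = v}; surviving tuples: {(21, 5, n, y, b, 21, v), (21, 5, n, y, n, 27, v), (21, 5, n, y, w, 28, v)}
π[D, C]: project onto (D, C) → {(5, 21), (5, 27), (5, 28)}

{(5, 21), (5, 27), (5, 28)}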